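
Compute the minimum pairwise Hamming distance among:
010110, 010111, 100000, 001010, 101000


Comparing all pairs, minimum distance: 1
Can detect 0 errors, correct 0 errors

1


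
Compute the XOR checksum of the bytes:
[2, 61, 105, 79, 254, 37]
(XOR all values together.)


XOR chain: 2 ^ 61 ^ 105 ^ 79 ^ 254 ^ 37 = 194

194


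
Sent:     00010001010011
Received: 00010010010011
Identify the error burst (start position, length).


XOR: 00000011000000

Burst at position 6, length 2


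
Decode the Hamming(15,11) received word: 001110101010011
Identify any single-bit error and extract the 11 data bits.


Syndrome = 6: error at position 6

Data: 11111010011 (corrected bit 6)


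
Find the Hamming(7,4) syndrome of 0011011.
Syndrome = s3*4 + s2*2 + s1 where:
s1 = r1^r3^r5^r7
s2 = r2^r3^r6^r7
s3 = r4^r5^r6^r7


s1=0, s2=1, s3=1

Syndrome = 6 (error at position 6)


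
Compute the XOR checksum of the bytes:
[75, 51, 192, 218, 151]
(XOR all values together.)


XOR chain: 75 ^ 51 ^ 192 ^ 218 ^ 151 = 245

245


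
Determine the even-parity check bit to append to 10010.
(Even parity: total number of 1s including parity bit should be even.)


Number of 1s in data: 2
Parity bit: 0

0


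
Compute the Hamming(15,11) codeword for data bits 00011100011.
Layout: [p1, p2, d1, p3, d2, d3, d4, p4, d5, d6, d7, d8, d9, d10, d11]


Parity bits: p1=1, p2=0, p3=1, p4=0

100100101100011


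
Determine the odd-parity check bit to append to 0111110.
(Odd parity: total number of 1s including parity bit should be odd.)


Number of 1s in data: 5
Parity bit: 0

0


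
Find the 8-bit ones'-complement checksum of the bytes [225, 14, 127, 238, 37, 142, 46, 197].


Sum = 1026 mod 256 = 2
Complement = 253

253


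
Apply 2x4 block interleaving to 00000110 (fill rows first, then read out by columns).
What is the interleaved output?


Matrix:
  0000
  0110
Read columns: 00010100

00010100


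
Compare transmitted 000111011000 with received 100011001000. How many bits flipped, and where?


XOR: 100100010000

3 error(s) at position(s): 0, 3, 7


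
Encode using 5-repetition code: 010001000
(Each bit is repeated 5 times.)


Each bit -> 5 copies

000001111100000000000000011111000000000000000


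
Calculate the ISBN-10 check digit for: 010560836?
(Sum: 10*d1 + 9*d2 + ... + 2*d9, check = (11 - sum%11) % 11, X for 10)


Weighted sum: 133
133 mod 11 = 1

Check digit: X


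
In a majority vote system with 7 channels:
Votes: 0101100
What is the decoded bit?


Ones: 3 out of 7
Threshold: 4

0 (3/7 voted 1)


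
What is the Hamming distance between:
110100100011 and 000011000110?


XOR: 110111100101
Count of 1s: 8

8


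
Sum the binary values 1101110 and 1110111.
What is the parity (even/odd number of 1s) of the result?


1101110 = 110
1110111 = 119
Sum = 229 = 11100101
1s count = 5

odd parity (5 ones in 11100101)


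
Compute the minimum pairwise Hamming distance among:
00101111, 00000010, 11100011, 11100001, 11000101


Comparing all pairs, minimum distance: 1
Can detect 0 errors, correct 0 errors

1


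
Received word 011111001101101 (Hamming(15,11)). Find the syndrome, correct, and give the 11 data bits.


Syndrome = 11: error at position 11

Data: 11101111101 (corrected bit 11)


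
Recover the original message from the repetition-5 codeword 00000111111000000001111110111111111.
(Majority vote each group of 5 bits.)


Groups: 00000, 11111, 10000, 00001, 11111, 01111, 11111
Majority votes: 0100111

0100111


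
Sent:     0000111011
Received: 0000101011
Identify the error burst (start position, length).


XOR: 0000010000

Burst at position 5, length 1


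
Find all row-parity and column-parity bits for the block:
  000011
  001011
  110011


Row parities: 010
Column parities: 111011

Row P: 010, Col P: 111011, Corner: 1


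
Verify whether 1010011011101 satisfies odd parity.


Number of 1s: 8

No, parity error (8 ones)


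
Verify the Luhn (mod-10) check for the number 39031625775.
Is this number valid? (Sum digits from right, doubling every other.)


Luhn sum = 42
42 mod 10 = 2

Invalid (Luhn sum mod 10 = 2)


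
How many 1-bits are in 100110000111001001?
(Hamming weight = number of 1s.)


Counting 1s in 100110000111001001

8


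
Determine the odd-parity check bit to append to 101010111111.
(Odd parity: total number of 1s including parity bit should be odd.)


Number of 1s in data: 9
Parity bit: 0

0


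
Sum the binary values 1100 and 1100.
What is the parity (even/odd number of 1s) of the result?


1100 = 12
1100 = 12
Sum = 24 = 11000
1s count = 2

even parity (2 ones in 11000)


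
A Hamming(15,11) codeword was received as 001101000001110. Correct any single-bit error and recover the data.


Syndrome = 14: error at position 14

Data: 10100001100 (corrected bit 14)


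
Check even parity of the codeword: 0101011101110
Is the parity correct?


Number of 1s: 8

Yes, parity is correct (8 ones)


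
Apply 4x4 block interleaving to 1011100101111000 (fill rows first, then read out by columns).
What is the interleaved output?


Matrix:
  1011
  1001
  0111
  1000
Read columns: 1101001010101110

1101001010101110


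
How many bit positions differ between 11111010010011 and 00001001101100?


XOR: 11110011111111
Count of 1s: 12

12


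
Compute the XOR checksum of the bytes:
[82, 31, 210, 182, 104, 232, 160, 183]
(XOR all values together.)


XOR chain: 82 ^ 31 ^ 210 ^ 182 ^ 104 ^ 232 ^ 160 ^ 183 = 190

190


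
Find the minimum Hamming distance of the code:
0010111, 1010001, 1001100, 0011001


Comparing all pairs, minimum distance: 2
Can detect 1 errors, correct 0 errors

2


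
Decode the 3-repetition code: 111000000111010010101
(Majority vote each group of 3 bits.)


Groups: 111, 000, 000, 111, 010, 010, 101
Majority votes: 1001001

1001001


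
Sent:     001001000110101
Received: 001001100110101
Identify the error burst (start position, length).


XOR: 000000100000000

Burst at position 6, length 1


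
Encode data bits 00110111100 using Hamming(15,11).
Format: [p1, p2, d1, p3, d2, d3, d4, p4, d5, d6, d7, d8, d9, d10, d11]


Parity bits: p1=1, p2=0, p3=0, p4=0

100001100111100


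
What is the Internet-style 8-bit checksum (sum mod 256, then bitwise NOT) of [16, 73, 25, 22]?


Sum = 136 mod 256 = 136
Complement = 119

119


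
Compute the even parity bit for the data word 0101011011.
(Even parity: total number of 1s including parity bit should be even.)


Number of 1s in data: 6
Parity bit: 0

0


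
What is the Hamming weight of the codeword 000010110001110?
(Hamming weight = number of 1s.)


Counting 1s in 000010110001110

6


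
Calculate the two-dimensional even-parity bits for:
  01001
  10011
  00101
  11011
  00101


Row parities: 01000
Column parities: 00001

Row P: 01000, Col P: 00001, Corner: 1


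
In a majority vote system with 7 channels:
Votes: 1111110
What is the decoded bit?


Ones: 6 out of 7
Threshold: 4

1 (6/7 voted 1)


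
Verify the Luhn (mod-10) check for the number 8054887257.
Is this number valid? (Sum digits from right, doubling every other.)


Luhn sum = 42
42 mod 10 = 2

Invalid (Luhn sum mod 10 = 2)


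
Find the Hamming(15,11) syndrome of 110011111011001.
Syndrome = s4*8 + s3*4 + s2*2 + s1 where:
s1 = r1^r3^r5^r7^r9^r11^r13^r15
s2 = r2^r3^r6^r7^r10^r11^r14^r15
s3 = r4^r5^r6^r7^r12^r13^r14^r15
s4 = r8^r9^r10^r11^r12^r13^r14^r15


s1=0, s2=1, s3=1, s4=1

Syndrome = 14 (error at position 14)


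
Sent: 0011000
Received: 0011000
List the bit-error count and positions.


XOR: 0000000

0 errors (received matches sent)


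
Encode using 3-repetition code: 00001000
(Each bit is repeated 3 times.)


Each bit -> 3 copies

000000000000111000000000


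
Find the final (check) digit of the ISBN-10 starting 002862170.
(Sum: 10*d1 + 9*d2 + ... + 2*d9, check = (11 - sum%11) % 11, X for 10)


Weighted sum: 143
143 mod 11 = 0

Check digit: 0


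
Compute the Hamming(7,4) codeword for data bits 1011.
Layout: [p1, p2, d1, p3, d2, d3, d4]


Parity bits: p1=0, p2=1, p3=0

0110011


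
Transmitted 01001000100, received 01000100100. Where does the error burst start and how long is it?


XOR: 00001100000

Burst at position 4, length 2


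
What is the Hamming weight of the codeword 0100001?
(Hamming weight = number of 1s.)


Counting 1s in 0100001

2


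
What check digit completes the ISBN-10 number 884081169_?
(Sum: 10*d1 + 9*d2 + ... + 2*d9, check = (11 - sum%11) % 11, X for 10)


Weighted sum: 277
277 mod 11 = 2

Check digit: 9


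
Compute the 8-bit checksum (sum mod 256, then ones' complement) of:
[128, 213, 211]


Sum = 552 mod 256 = 40
Complement = 215

215


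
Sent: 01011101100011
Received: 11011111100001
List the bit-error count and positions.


XOR: 10000010000010

3 error(s) at position(s): 0, 6, 12


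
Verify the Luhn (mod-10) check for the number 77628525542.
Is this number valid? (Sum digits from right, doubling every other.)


Luhn sum = 49
49 mod 10 = 9

Invalid (Luhn sum mod 10 = 9)


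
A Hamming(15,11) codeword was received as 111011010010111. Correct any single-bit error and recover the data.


Syndrome = 12: error at position 12

Data: 11100011111 (corrected bit 12)


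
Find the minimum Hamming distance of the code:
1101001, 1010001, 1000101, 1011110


Comparing all pairs, minimum distance: 2
Can detect 1 errors, correct 0 errors

2


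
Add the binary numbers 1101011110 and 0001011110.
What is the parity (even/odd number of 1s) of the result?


1101011110 = 862
0001011110 = 94
Sum = 956 = 1110111100
1s count = 7

odd parity (7 ones in 1110111100)


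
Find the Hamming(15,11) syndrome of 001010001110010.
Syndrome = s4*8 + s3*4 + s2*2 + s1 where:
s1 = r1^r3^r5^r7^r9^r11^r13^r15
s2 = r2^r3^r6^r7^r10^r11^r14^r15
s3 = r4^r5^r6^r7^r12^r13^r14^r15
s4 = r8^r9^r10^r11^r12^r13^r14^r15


s1=0, s2=0, s3=0, s4=0

Syndrome = 0 (no error)


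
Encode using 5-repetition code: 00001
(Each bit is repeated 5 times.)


Each bit -> 5 copies

0000000000000000000011111


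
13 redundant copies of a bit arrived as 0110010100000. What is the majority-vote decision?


Ones: 4 out of 13
Threshold: 7

0 (4/13 voted 1)


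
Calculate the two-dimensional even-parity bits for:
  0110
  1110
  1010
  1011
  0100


Row parities: 01011
Column parities: 1101

Row P: 01011, Col P: 1101, Corner: 1


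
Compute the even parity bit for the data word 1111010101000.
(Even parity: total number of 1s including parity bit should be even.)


Number of 1s in data: 7
Parity bit: 1

1


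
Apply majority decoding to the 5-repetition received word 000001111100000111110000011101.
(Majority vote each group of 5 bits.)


Groups: 00000, 11111, 00000, 11111, 00000, 11101
Majority votes: 010101

010101


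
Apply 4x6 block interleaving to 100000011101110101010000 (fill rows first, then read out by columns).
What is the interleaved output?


Matrix:
  100000
  011101
  110101
  010000
Read columns: 101001110100011000000110

101001110100011000000110


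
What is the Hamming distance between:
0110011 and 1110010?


XOR: 1000001
Count of 1s: 2

2


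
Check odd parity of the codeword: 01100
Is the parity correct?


Number of 1s: 2

No, parity error (2 ones)


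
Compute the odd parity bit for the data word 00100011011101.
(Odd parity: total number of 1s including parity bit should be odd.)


Number of 1s in data: 7
Parity bit: 0

0


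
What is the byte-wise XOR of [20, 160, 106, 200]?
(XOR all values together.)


XOR chain: 20 ^ 160 ^ 106 ^ 200 = 22

22


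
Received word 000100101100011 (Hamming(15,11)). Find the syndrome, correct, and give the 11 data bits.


Syndrome = 1: error at position 1

Data: 00011100011 (corrected bit 1)


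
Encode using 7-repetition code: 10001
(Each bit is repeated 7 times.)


Each bit -> 7 copies

11111110000000000000000000001111111


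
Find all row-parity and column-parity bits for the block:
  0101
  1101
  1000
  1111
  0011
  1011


Row parities: 011001
Column parities: 0111

Row P: 011001, Col P: 0111, Corner: 1


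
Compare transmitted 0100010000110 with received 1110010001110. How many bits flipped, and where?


XOR: 1010000001000

3 error(s) at position(s): 0, 2, 9


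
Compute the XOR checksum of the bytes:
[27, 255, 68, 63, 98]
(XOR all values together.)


XOR chain: 27 ^ 255 ^ 68 ^ 63 ^ 98 = 253

253


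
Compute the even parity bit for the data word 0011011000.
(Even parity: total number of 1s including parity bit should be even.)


Number of 1s in data: 4
Parity bit: 0

0


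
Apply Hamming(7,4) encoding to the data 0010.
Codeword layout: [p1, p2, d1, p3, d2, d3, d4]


Parity bits: p1=0, p2=1, p3=1

0101010


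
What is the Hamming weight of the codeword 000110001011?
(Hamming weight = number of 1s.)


Counting 1s in 000110001011

5


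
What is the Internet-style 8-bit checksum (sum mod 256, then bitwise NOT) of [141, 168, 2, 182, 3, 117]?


Sum = 613 mod 256 = 101
Complement = 154

154


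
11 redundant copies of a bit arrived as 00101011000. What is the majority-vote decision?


Ones: 4 out of 11
Threshold: 6

0 (4/11 voted 1)


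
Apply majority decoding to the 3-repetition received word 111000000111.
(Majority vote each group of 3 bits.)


Groups: 111, 000, 000, 111
Majority votes: 1001

1001


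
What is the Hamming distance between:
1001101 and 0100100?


XOR: 1101001
Count of 1s: 4

4


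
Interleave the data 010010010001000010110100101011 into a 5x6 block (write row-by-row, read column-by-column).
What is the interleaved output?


Matrix:
  010010
  010001
  000010
  110100
  101011
Read columns: 000111101000001000101010101001

000111101000001000101010101001


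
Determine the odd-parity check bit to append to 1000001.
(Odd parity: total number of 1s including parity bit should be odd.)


Number of 1s in data: 2
Parity bit: 1

1


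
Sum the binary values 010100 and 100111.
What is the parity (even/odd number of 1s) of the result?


010100 = 20
100111 = 39
Sum = 59 = 111011
1s count = 5

odd parity (5 ones in 111011)


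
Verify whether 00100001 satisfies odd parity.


Number of 1s: 2

No, parity error (2 ones)


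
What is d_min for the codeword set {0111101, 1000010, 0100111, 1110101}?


Comparing all pairs, minimum distance: 2
Can detect 1 errors, correct 0 errors

2


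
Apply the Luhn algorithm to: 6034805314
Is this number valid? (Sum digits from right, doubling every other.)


Luhn sum = 30
30 mod 10 = 0

Valid (Luhn sum mod 10 = 0)


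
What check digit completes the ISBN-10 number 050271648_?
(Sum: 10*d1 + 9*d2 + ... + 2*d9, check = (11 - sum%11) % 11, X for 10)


Weighted sum: 158
158 mod 11 = 4

Check digit: 7


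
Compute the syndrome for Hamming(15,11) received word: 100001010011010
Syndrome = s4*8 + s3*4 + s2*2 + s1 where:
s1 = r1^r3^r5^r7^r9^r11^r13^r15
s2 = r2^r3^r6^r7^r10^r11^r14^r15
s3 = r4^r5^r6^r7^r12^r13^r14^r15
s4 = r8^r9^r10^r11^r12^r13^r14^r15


s1=0, s2=1, s3=1, s4=0

Syndrome = 6 (error at position 6)


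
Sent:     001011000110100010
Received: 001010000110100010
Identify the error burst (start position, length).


XOR: 000001000000000000

Burst at position 5, length 1


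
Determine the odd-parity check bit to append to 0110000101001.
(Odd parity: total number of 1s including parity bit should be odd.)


Number of 1s in data: 5
Parity bit: 0

0


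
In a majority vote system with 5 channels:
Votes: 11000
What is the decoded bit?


Ones: 2 out of 5
Threshold: 3

0 (2/5 voted 1)


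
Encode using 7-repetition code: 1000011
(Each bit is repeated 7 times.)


Each bit -> 7 copies

1111111000000000000000000000000000011111111111111


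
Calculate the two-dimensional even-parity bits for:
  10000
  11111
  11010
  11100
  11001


Row parities: 11111
Column parities: 10000

Row P: 11111, Col P: 10000, Corner: 1


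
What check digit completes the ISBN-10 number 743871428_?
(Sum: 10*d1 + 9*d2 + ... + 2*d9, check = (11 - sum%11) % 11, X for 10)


Weighted sum: 271
271 mod 11 = 7

Check digit: 4


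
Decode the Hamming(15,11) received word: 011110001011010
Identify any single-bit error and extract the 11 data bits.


Syndrome = 0: no error detected

Data: 11001011010 (no errors)


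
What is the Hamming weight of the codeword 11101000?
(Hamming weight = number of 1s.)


Counting 1s in 11101000

4


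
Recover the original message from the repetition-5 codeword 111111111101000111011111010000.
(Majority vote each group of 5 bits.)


Groups: 11111, 11111, 01000, 11101, 11110, 10000
Majority votes: 110110

110110


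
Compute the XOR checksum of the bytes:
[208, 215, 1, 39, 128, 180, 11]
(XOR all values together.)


XOR chain: 208 ^ 215 ^ 1 ^ 39 ^ 128 ^ 180 ^ 11 = 30

30


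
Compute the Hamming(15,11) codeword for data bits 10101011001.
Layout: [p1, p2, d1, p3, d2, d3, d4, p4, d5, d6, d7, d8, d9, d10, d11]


Parity bits: p1=0, p2=0, p3=1, p4=0

001101001011001


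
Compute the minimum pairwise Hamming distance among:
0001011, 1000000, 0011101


Comparing all pairs, minimum distance: 3
Can detect 2 errors, correct 1 errors

3


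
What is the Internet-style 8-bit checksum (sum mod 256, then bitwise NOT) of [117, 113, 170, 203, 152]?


Sum = 755 mod 256 = 243
Complement = 12

12


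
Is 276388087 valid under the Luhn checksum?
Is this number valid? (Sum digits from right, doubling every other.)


Luhn sum = 48
48 mod 10 = 8

Invalid (Luhn sum mod 10 = 8)


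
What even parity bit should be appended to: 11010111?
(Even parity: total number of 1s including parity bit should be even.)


Number of 1s in data: 6
Parity bit: 0

0


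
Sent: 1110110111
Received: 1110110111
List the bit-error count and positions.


XOR: 0000000000

0 errors (received matches sent)


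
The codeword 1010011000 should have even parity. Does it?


Number of 1s: 4

Yes, parity is correct (4 ones)


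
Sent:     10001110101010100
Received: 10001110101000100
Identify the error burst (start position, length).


XOR: 00000000000010000

Burst at position 12, length 1


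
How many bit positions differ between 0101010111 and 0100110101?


XOR: 0001100010
Count of 1s: 3

3


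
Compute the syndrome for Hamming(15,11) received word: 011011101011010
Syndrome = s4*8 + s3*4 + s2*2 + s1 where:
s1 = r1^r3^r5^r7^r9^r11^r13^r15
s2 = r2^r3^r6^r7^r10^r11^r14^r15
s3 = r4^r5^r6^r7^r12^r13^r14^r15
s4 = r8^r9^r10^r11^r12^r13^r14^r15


s1=1, s2=0, s3=1, s4=0

Syndrome = 5 (error at position 5)


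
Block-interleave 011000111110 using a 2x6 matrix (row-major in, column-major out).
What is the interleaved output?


Matrix:
  011000
  111110
Read columns: 011111010100

011111010100


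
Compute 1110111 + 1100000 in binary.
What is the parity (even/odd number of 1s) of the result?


1110111 = 119
1100000 = 96
Sum = 215 = 11010111
1s count = 6

even parity (6 ones in 11010111)


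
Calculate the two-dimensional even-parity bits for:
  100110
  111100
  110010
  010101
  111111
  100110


Row parities: 101101
Column parities: 100100

Row P: 101101, Col P: 100100, Corner: 0


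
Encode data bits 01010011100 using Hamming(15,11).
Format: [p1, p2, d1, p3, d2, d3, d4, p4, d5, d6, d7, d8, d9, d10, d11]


Parity bits: p1=0, p2=0, p3=0, p4=1

000010110011100


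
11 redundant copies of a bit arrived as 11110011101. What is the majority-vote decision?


Ones: 8 out of 11
Threshold: 6

1 (8/11 voted 1)


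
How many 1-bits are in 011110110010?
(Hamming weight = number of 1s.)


Counting 1s in 011110110010

7


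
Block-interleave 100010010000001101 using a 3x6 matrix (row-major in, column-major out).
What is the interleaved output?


Matrix:
  100010
  010000
  001101
Read columns: 100010001001100001

100010001001100001


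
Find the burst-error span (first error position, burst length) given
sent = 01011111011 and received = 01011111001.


XOR: 00000000010

Burst at position 9, length 1


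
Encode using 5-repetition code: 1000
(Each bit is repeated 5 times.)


Each bit -> 5 copies

11111000000000000000


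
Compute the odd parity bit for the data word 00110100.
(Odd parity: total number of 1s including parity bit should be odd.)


Number of 1s in data: 3
Parity bit: 0

0


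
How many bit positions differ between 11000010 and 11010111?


XOR: 00010101
Count of 1s: 3

3


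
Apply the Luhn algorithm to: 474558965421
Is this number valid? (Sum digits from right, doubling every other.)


Luhn sum = 62
62 mod 10 = 2

Invalid (Luhn sum mod 10 = 2)


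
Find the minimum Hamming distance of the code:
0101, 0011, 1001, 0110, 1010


Comparing all pairs, minimum distance: 2
Can detect 1 errors, correct 0 errors

2


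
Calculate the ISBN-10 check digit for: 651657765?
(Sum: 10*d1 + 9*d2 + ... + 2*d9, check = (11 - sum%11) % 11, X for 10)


Weighted sum: 276
276 mod 11 = 1

Check digit: X


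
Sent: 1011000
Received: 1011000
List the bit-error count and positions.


XOR: 0000000

0 errors (received matches sent)


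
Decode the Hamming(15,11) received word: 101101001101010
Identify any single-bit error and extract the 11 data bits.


Syndrome = 1: error at position 1

Data: 10101101010 (corrected bit 1)


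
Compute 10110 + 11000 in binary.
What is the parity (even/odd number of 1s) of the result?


10110 = 22
11000 = 24
Sum = 46 = 101110
1s count = 4

even parity (4 ones in 101110)


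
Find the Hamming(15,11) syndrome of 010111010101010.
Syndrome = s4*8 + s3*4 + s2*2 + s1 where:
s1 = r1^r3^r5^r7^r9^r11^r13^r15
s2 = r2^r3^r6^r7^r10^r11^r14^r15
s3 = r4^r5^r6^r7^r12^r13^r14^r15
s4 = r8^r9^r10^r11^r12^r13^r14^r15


s1=1, s2=0, s3=1, s4=0

Syndrome = 5 (error at position 5)


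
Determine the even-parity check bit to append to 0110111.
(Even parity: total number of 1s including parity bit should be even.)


Number of 1s in data: 5
Parity bit: 1

1


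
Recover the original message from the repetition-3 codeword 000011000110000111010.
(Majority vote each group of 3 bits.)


Groups: 000, 011, 000, 110, 000, 111, 010
Majority votes: 0101010

0101010


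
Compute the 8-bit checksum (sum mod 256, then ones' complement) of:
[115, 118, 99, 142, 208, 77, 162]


Sum = 921 mod 256 = 153
Complement = 102

102


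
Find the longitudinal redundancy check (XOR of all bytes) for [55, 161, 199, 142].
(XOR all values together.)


XOR chain: 55 ^ 161 ^ 199 ^ 142 = 223

223


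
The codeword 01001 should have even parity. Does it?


Number of 1s: 2

Yes, parity is correct (2 ones)


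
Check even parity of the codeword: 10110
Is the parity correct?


Number of 1s: 3

No, parity error (3 ones)


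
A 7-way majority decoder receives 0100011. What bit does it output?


Ones: 3 out of 7
Threshold: 4

0 (3/7 voted 1)


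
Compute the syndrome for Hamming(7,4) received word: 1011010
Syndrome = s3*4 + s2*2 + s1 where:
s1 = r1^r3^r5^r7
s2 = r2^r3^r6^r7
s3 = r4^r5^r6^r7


s1=0, s2=0, s3=0

Syndrome = 0 (no error)


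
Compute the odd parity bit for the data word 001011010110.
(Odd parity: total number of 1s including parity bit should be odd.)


Number of 1s in data: 6
Parity bit: 1

1


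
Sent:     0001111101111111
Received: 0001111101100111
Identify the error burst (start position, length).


XOR: 0000000000011000

Burst at position 11, length 2


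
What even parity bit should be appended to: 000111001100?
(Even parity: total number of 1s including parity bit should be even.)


Number of 1s in data: 5
Parity bit: 1

1


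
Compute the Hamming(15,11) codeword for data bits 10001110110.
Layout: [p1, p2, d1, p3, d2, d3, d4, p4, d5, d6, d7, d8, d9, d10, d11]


Parity bits: p1=0, p2=0, p3=0, p4=1

001000011110110


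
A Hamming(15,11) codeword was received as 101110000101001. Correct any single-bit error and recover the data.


Syndrome = 10: error at position 10

Data: 11000001001 (corrected bit 10)


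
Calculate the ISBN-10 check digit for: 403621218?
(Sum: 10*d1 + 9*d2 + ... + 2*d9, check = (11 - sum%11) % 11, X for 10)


Weighted sum: 150
150 mod 11 = 7

Check digit: 4


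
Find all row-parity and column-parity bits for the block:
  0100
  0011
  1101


Row parities: 101
Column parities: 1010

Row P: 101, Col P: 1010, Corner: 0


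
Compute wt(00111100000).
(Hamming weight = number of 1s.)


Counting 1s in 00111100000

4


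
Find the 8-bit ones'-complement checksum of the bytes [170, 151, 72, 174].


Sum = 567 mod 256 = 55
Complement = 200

200


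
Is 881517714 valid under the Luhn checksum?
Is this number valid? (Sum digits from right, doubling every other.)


Luhn sum = 36
36 mod 10 = 6

Invalid (Luhn sum mod 10 = 6)


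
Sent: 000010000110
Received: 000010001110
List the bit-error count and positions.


XOR: 000000001000

1 error(s) at position(s): 8


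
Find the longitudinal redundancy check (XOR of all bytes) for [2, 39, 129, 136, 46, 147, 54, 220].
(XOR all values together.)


XOR chain: 2 ^ 39 ^ 129 ^ 136 ^ 46 ^ 147 ^ 54 ^ 220 = 123

123


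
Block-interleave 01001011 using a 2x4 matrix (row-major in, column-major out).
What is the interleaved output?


Matrix:
  0100
  1011
Read columns: 01100101

01100101


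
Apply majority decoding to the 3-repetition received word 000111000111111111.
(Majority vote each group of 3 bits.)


Groups: 000, 111, 000, 111, 111, 111
Majority votes: 010111

010111


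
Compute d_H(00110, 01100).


XOR: 01010
Count of 1s: 2

2


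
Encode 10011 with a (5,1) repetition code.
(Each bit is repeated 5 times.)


Each bit -> 5 copies

1111100000000001111111111


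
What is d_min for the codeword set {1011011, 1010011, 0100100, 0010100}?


Comparing all pairs, minimum distance: 1
Can detect 0 errors, correct 0 errors

1


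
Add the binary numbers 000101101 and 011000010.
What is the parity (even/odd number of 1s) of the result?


000101101 = 45
011000010 = 194
Sum = 239 = 11101111
1s count = 7

odd parity (7 ones in 11101111)


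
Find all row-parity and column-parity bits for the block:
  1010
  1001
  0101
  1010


Row parities: 0000
Column parities: 1100

Row P: 0000, Col P: 1100, Corner: 0


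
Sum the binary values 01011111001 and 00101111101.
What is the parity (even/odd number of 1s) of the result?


01011111001 = 761
00101111101 = 381
Sum = 1142 = 10001110110
1s count = 6

even parity (6 ones in 10001110110)


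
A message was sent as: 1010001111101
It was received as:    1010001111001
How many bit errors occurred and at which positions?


XOR: 0000000000100

1 error(s) at position(s): 10


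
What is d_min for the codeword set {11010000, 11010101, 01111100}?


Comparing all pairs, minimum distance: 2
Can detect 1 errors, correct 0 errors

2


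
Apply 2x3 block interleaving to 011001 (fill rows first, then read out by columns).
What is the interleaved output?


Matrix:
  011
  001
Read columns: 001011

001011


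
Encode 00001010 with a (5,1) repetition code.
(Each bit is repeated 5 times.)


Each bit -> 5 copies

0000000000000000000011111000001111100000


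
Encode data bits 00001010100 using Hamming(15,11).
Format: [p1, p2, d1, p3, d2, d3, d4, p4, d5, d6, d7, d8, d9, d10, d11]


Parity bits: p1=1, p2=1, p3=1, p4=1

110100011010100


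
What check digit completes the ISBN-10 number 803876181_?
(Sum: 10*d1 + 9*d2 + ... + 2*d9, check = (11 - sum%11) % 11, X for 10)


Weighted sum: 262
262 mod 11 = 9

Check digit: 2


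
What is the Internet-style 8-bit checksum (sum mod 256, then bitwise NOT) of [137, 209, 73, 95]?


Sum = 514 mod 256 = 2
Complement = 253

253


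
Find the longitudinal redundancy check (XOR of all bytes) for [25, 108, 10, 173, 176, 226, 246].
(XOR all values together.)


XOR chain: 25 ^ 108 ^ 10 ^ 173 ^ 176 ^ 226 ^ 246 = 118

118


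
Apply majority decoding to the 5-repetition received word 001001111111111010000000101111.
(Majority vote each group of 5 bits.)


Groups: 00100, 11111, 11111, 01000, 00001, 01111
Majority votes: 011001

011001


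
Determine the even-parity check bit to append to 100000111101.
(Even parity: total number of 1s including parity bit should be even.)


Number of 1s in data: 6
Parity bit: 0

0


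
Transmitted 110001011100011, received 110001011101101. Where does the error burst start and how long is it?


XOR: 000000000001110

Burst at position 11, length 3


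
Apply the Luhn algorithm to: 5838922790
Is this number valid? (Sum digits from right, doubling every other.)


Luhn sum = 54
54 mod 10 = 4

Invalid (Luhn sum mod 10 = 4)


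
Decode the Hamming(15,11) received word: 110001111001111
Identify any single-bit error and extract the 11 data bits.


Syndrome = 3: error at position 3

Data: 10111001111 (corrected bit 3)


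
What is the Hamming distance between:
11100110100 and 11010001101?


XOR: 00110111001
Count of 1s: 6

6


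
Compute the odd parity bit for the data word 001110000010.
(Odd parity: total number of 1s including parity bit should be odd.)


Number of 1s in data: 4
Parity bit: 1

1


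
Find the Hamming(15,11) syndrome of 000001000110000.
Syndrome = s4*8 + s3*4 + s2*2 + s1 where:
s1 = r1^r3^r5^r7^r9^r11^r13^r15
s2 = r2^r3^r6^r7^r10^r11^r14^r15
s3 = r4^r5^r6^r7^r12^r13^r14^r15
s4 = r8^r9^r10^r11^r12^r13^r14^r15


s1=1, s2=1, s3=1, s4=0

Syndrome = 7 (error at position 7)


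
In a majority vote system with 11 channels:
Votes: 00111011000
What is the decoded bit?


Ones: 5 out of 11
Threshold: 6

0 (5/11 voted 1)


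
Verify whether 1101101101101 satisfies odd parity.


Number of 1s: 9

Yes, parity is correct (9 ones)


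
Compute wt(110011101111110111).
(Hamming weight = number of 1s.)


Counting 1s in 110011101111110111

14


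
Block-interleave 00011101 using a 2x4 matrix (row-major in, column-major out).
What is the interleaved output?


Matrix:
  0001
  1101
Read columns: 01010011

01010011


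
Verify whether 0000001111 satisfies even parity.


Number of 1s: 4

Yes, parity is correct (4 ones)


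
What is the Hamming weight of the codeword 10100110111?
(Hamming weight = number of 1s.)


Counting 1s in 10100110111

7


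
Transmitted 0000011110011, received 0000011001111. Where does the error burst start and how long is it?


XOR: 0000000111100

Burst at position 7, length 4


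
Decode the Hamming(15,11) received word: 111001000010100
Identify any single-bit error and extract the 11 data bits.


Syndrome = 0: no error detected

Data: 10100010100 (no errors)


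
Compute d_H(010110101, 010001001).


XOR: 000111100
Count of 1s: 4

4


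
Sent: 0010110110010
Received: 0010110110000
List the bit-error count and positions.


XOR: 0000000000010

1 error(s) at position(s): 11


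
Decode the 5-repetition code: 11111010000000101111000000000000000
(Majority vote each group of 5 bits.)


Groups: 11111, 01000, 00001, 01111, 00000, 00000, 00000
Majority votes: 1001000

1001000


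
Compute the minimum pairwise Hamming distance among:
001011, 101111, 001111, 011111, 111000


Comparing all pairs, minimum distance: 1
Can detect 0 errors, correct 0 errors

1


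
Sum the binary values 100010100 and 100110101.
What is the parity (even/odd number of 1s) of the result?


100010100 = 276
100110101 = 309
Sum = 585 = 1001001001
1s count = 4

even parity (4 ones in 1001001001)


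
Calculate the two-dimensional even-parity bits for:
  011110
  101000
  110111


Row parities: 001
Column parities: 000001

Row P: 001, Col P: 000001, Corner: 1


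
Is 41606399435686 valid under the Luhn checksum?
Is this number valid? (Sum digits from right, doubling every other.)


Luhn sum = 67
67 mod 10 = 7

Invalid (Luhn sum mod 10 = 7)


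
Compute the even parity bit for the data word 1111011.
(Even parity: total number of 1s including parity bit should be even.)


Number of 1s in data: 6
Parity bit: 0

0


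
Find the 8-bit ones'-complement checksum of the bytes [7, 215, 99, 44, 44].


Sum = 409 mod 256 = 153
Complement = 102

102


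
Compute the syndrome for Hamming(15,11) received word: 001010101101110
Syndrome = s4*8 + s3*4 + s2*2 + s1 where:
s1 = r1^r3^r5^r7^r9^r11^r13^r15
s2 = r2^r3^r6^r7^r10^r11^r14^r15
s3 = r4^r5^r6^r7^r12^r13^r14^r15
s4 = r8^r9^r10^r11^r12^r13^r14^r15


s1=1, s2=0, s3=1, s4=1

Syndrome = 13 (error at position 13)


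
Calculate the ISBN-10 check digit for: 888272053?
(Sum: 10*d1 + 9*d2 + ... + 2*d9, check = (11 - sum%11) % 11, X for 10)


Weighted sum: 303
303 mod 11 = 6

Check digit: 5


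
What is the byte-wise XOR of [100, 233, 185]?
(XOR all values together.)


XOR chain: 100 ^ 233 ^ 185 = 52

52


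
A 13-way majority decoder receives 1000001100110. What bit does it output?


Ones: 5 out of 13
Threshold: 7

0 (5/13 voted 1)


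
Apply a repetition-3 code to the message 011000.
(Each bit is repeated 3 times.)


Each bit -> 3 copies

000111111000000000


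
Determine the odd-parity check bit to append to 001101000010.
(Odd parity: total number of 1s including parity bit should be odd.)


Number of 1s in data: 4
Parity bit: 1

1


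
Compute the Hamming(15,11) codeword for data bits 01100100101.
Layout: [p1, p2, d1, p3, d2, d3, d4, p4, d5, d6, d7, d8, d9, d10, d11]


Parity bits: p1=1, p2=1, p3=0, p4=1

110011010100101


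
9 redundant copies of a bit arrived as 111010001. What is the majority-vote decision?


Ones: 5 out of 9
Threshold: 5

1 (5/9 voted 1)


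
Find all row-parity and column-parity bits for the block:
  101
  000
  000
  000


Row parities: 0000
Column parities: 101

Row P: 0000, Col P: 101, Corner: 0


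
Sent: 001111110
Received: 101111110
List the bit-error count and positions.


XOR: 100000000

1 error(s) at position(s): 0


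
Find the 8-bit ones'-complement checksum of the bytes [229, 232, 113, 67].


Sum = 641 mod 256 = 129
Complement = 126

126


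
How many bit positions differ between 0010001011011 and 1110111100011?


XOR: 1100110111000
Count of 1s: 7

7


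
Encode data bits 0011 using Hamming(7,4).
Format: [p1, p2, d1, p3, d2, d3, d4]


Parity bits: p1=1, p2=0, p3=0

1000011


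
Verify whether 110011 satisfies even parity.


Number of 1s: 4

Yes, parity is correct (4 ones)


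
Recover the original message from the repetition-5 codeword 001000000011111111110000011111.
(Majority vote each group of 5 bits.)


Groups: 00100, 00000, 11111, 11111, 00000, 11111
Majority votes: 001101

001101


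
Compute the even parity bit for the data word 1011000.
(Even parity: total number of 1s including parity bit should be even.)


Number of 1s in data: 3
Parity bit: 1

1


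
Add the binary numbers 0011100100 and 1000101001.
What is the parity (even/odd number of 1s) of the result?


0011100100 = 228
1000101001 = 553
Sum = 781 = 1100001101
1s count = 5

odd parity (5 ones in 1100001101)


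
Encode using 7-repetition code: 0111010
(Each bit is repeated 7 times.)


Each bit -> 7 copies

0000000111111111111111111111000000011111110000000


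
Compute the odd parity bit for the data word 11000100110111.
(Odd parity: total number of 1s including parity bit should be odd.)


Number of 1s in data: 8
Parity bit: 1

1


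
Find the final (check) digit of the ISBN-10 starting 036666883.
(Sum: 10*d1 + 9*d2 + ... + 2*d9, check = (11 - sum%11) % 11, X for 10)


Weighted sum: 245
245 mod 11 = 3

Check digit: 8


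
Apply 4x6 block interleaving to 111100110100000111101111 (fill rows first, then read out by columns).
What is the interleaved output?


Matrix:
  111100
  110100
  000111
  101111
Read columns: 110111001001111100110011

110111001001111100110011


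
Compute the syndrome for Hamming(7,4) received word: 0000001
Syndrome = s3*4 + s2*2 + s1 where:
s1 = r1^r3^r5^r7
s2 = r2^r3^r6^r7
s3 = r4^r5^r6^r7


s1=1, s2=1, s3=1

Syndrome = 7 (error at position 7)


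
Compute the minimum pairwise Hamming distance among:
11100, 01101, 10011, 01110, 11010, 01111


Comparing all pairs, minimum distance: 1
Can detect 0 errors, correct 0 errors

1


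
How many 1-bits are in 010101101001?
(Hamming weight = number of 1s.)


Counting 1s in 010101101001

6


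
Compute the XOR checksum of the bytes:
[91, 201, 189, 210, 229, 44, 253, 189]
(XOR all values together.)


XOR chain: 91 ^ 201 ^ 189 ^ 210 ^ 229 ^ 44 ^ 253 ^ 189 = 116

116


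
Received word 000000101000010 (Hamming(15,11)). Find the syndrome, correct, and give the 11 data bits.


Syndrome = 0: no error detected

Data: 00011000010 (no errors)


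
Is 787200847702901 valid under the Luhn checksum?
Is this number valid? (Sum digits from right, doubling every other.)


Luhn sum = 67
67 mod 10 = 7

Invalid (Luhn sum mod 10 = 7)


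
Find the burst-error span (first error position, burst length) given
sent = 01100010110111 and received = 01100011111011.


XOR: 00000001001100

Burst at position 7, length 5


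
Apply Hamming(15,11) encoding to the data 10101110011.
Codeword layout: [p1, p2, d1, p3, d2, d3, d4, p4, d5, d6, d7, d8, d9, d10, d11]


Parity bits: p1=0, p2=0, p3=1, p4=1

001101011110011


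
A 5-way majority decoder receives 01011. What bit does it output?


Ones: 3 out of 5
Threshold: 3

1 (3/5 voted 1)


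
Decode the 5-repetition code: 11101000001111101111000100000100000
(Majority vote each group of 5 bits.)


Groups: 11101, 00000, 11111, 01111, 00010, 00001, 00000
Majority votes: 1011000

1011000


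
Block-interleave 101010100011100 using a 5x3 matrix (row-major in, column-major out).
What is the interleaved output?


Matrix:
  101
  010
  100
  011
  100
Read columns: 101010101010010

101010101010010


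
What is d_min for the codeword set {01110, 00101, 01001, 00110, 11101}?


Comparing all pairs, minimum distance: 1
Can detect 0 errors, correct 0 errors

1


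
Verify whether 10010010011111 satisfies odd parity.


Number of 1s: 8

No, parity error (8 ones)


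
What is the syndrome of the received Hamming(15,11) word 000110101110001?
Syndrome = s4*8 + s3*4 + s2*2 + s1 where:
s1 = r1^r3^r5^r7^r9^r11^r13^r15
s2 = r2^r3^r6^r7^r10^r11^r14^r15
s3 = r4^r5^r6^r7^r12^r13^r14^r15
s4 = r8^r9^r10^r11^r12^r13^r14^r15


s1=1, s2=0, s3=0, s4=0

Syndrome = 1 (error at position 1)


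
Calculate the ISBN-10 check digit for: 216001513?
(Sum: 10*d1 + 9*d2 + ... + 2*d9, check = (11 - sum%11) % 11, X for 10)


Weighted sum: 111
111 mod 11 = 1

Check digit: X


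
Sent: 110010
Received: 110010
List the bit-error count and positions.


XOR: 000000

0 errors (received matches sent)


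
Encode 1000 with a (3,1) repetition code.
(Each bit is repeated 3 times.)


Each bit -> 3 copies

111000000000


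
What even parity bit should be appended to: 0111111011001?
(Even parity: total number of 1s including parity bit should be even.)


Number of 1s in data: 9
Parity bit: 1

1


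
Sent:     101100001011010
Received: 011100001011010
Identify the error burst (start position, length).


XOR: 110000000000000

Burst at position 0, length 2


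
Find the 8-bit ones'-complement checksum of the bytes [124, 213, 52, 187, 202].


Sum = 778 mod 256 = 10
Complement = 245

245
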